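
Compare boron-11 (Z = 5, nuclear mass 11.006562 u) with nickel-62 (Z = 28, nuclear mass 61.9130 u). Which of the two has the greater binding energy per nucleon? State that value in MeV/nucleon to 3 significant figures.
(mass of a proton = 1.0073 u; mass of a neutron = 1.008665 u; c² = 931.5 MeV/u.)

boron-11: Σm = 5(1.0073) + 6(1.008665) = 11.088490 u; Δm = 0.081928 u; E_B = 76.316 MeV; E_B/A = 6.938 MeV
nickel-62: Σm = 28(1.0073) + 34(1.008665) = 62.499010 u; Δm = 0.586010 u; E_B = 545.87 MeV; E_B/A = 8.804 MeV
nickel-62 has the higher binding energy per nucleon, so it is the more tightly bound nucleus.

nickel-62; 8.80 MeV/nucleon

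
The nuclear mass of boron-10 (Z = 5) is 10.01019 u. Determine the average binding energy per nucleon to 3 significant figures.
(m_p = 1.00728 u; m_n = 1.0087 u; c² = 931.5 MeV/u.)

The nucleus contains 5 protons and 10 − 5 = 5 neutrons.
Total constituent mass: 5 × 1.00728 + 5 × 1.0087 = 10.07990 u
Mass defect Δm = 10.07990 − 10.01019 = 0.06971 u
Binding energy = Δm·c² = 0.06971 × 931.5 MeV/u = 64.9349 MeV
BE/A = 64.9349 MeV / 10 = 6.493 MeV/nucleon

6.49 MeV/nucleon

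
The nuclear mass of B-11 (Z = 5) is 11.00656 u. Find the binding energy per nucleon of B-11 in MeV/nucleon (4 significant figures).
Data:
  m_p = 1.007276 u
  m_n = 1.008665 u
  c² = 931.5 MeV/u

The nucleus contains 5 protons and 11 − 5 = 6 neutrons.
Mass of separated nucleons = 5(1.007276) + 6(1.008665) = 5.036380 + 6.051990 = 11.088370 u
Mass defect Δm = 11.088370 − 11.00656 = 0.081810 u
E_B = 0.081810 × 931.5 = 76.2060 MeV
Per nucleon: 76.2060 / 11 = 6.928 MeV

6.928 MeV/nucleon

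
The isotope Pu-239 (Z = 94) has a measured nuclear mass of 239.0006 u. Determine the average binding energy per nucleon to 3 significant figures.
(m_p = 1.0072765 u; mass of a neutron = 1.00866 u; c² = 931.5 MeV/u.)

7.56 MeV/nucleon

With 94 protons and 145 neutrons (A = 239):
Total constituent mass: 94 × 1.0072765 + 145 × 1.00866 = 240.9396910 u
Mass defect Δm = 240.9396910 − 239.0006 = 1.9390910 u
E_B = 1.9390910 × 931.5 = 1806.26 MeV
Per nucleon: 1806.26 / 239 = 7.558 MeV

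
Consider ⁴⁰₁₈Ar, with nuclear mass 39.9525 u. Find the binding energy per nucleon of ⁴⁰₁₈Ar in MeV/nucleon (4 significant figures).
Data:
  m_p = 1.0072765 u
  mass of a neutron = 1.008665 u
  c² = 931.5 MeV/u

Z = 18, so N = A − Z = 40 − 18 = 22.
Σm = 18·m_p + 22·m_n = 18.1309770 + 22.190630 = 40.3216070 u
The mass defect is 40.3216070 − 39.9525 = 0.3691070 u.
Binding energy = Δm·c² = 0.3691070 × 931.5 MeV/u = 343.823 MeV
Dividing by A = 40 gives 8.596 MeV per nucleon.

8.596 MeV/nucleon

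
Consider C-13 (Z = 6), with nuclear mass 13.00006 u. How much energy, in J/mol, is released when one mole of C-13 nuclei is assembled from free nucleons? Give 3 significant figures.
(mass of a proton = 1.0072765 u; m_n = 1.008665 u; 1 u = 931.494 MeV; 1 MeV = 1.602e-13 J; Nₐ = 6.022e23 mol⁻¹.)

9.37e+12 J/mol

Mass of separated nucleons = 6(1.0072765) + 7(1.008665) = 6.0436590 + 7.060655 = 13.1043140 u
Δm = 13.1043140 − 13.00006 = 0.1042540 u
E_B = 0.1042540 × 931.494 = 97.1120 MeV
Per nucleus in joules: 97.1120 MeV × 1.602e-13 J/MeV = 1.5557e-11 J
Per mole: 1.5557e-11 J × 6.022e23 mol⁻¹ = 9.3684e+12 J/mol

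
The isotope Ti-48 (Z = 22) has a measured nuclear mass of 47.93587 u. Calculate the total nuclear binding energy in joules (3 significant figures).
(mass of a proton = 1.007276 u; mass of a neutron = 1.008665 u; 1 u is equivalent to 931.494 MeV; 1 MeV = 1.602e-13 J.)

Z = 22, so N = A − Z = 48 − 22 = 26.
Total constituent mass: 22 × 1.007276 + 26 × 1.008665 = 48.385362 u
Δm = 48.385362 − 47.93587 = 0.449492 u
Converting to energy: 0.449492 u × 931.494 MeV/u = 418.699 MeV
In joules: 418.699 MeV × 1.602e-13 J/MeV = 6.7076e-11 J

6.71e-11 J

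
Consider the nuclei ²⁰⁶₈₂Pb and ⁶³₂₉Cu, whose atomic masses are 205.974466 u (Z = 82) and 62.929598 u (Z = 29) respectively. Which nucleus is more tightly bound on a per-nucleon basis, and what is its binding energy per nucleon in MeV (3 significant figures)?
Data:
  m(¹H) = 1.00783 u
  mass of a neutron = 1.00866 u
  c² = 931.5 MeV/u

⁶³₂₉Cu; 8.75 MeV/nucleon

²⁰⁶₈₂Pb: Σm = 82(1.00783) + 124(1.00866) = 207.71590 u; Δm = 1.741434 u; E_B = 1622.1 MeV; E_B/A = 7.874 MeV
⁶³₂₉Cu: Σm = 29(1.00783) + 34(1.00866) = 63.52151 u; Δm = 0.591912 u; E_B = 551.37 MeV; E_B/A = 8.752 MeV
⁶³₂₉Cu has the higher binding energy per nucleon, so it is the more tightly bound nucleus.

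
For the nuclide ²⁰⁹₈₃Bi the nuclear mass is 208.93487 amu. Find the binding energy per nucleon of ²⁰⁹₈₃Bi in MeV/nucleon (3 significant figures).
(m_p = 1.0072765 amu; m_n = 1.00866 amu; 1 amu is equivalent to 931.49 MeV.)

7.85 MeV/nucleon

The nucleus contains 83 protons and 209 − 83 = 126 neutrons.
Σm = 83·m_p + 126·m_n = 83.6039495 + 127.09116 = 210.6951095 amu
Δm = 210.6951095 − 208.93487 = 1.7602395 amu
Binding energy = Δm·c² = 1.7602395 × 931.49 MeV/amu = 1639.65 MeV
BE/A = 1639.65 MeV / 209 = 7.845 MeV/nucleon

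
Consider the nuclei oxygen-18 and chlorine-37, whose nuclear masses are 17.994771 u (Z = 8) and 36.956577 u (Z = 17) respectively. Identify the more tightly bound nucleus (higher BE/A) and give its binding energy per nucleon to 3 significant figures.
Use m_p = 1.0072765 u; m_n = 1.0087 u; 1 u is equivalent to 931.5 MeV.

chlorine-37; 8.59 MeV/nucleon

oxygen-18: Σm = 8(1.0072765) + 10(1.0087) = 18.1452120 u; Δm = 0.1504410 u; E_B = 140.136 MeV; E_B/A = 7.785 MeV
chlorine-37: Σm = 17(1.0072765) + 20(1.0087) = 37.2977005 u; Δm = 0.3411235 u; E_B = 317.76 MeV; E_B/A = 8.588 MeV
chlorine-37 has the higher binding energy per nucleon, so it is the more tightly bound nucleus.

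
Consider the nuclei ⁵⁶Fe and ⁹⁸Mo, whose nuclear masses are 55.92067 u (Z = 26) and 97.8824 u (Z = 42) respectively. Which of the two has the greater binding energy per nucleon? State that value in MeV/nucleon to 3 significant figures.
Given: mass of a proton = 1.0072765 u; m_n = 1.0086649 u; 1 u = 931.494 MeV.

⁵⁶Fe: Σm = 26(1.0072765) + 30(1.0086649) = 56.4491360 u; Δm = 0.5284660 u; E_B = 492.26 MeV; E_B/A = 8.790 MeV
⁹⁸Mo: Σm = 42(1.0072765) + 56(1.0086649) = 98.7908474 u; Δm = 0.9084474 u; E_B = 846.21 MeV; E_B/A = 8.6348 MeV
⁵⁶Fe has the higher binding energy per nucleon, so it is the more tightly bound nucleus.

⁵⁶Fe; 8.79 MeV/nucleon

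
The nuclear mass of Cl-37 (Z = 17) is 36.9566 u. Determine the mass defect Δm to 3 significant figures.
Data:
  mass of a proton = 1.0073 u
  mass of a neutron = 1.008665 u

Σm = 17·m_p + 20·m_n = 17.1241 + 20.173300 = 37.297400 u
The mass defect is 37.297400 − 36.9566 = 0.340800 u.

0.341 u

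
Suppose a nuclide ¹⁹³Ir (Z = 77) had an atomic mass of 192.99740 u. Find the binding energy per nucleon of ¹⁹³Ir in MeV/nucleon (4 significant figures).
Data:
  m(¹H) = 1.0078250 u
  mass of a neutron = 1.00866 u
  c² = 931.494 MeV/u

7.769 MeV/nucleon

Z = 77, so N = A − Z = 193 − 77 = 116.
Σm = 77·m(¹H) + 116·m_n = 77.6025250 + 117.00456 = 194.6070850 u
Mass defect Δm = 194.6070850 − 192.99740 = 1.6096850 u
Converting to energy: 1.6096850 u × 931.494 MeV/u = 1499.41 MeV
Dividing by A = 193 gives 7.769 MeV per nucleon.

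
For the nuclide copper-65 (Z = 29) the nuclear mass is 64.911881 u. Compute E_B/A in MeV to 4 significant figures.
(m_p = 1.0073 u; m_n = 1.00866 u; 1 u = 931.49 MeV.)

Σm = 29·m_p + 36·m_n = 29.2117 + 36.31176 = 65.52346 u
Mass defect Δm = 65.52346 − 64.911881 = 0.611579 u
E_B = 0.611579 × 931.49 = 569.680 MeV
Per nucleon: 569.680 / 65 = 8.764 MeV

8.764 MeV/nucleon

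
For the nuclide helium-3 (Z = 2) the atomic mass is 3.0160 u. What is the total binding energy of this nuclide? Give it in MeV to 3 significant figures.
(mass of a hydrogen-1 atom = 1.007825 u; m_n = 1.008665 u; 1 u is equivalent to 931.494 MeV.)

7.75 MeV

The nucleus contains 2 protons and 3 − 2 = 1 neutrons.
Mass of separated nucleons = 2(1.007825) + 1(1.008665) = 2.015650 + 1.008665 = 3.024315 u
Δm = 3.024315 − 3.0160 = 0.008315 u
E_B = 0.008315 × 931.494 = 7.74537 MeV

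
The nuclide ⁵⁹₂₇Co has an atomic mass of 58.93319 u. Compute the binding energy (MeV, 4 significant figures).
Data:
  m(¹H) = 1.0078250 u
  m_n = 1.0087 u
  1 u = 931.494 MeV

The nucleus contains 27 protons and 59 − 27 = 32 neutrons.
Σm = 27·m(¹H) + 32·m_n = 27.2112750 + 32.2784 = 59.4896750 u
The mass defect is 59.4896750 − 58.93319 = 0.5564850 u.
Binding energy = Δm·c² = 0.5564850 × 931.494 MeV/u = 518.362 MeV

518.4 MeV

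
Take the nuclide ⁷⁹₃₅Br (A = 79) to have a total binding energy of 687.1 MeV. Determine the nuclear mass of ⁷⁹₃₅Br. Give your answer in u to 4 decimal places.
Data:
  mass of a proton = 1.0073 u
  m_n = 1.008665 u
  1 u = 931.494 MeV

78.8991 u

Mass defect = 687.1 MeV / (931.494 MeV/u) = 0.737632 u
Constituent mass = 35(1.0073) + 44(1.008665) = 79.636760 u
Nuclear mass = 79.636760 − 0.737632 = 78.899128 u ≈ 78.8991 u (to 4 decimal places)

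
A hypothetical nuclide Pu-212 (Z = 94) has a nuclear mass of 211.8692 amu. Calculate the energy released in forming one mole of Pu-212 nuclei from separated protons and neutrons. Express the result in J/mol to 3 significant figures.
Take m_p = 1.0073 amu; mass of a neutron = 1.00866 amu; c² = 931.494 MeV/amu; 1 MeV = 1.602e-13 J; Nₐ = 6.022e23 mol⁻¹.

1.65e+14 J/mol

Σm = 94·m_p + 118·m_n = 94.6862 + 119.02188 = 213.70808 amu
Δm = 213.70808 − 211.8692 = 1.83888 amu
E_B = 1.83888 × 931.494 = 1712.91 MeV
Per nucleus in joules: 1712.91 MeV × 1.602e-13 J/MeV = 2.7441e-10 J
Per mole: 2.7441e-10 J × 6.022e23 mol⁻¹ = 1.6525e+14 J/mol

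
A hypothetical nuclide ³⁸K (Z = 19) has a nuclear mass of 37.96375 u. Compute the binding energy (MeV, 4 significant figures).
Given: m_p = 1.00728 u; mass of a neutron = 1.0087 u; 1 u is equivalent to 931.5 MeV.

Z = 19, so N = A − Z = 38 − 19 = 19.
Σm = 19·m_p + 19·m_n = 19.13832 + 19.1653 = 38.30362 u
Δm = 38.30362 − 37.96375 = 0.33987 u
Binding energy = Δm·c² = 0.33987 × 931.5 MeV/u = 316.589 MeV

316.6 MeV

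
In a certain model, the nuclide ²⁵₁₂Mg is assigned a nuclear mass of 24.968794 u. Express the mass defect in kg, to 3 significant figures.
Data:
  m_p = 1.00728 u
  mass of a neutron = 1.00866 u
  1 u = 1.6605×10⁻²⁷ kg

Total constituent mass: 12 × 1.00728 + 13 × 1.00866 = 25.19994 u
Mass defect Δm = 25.19994 − 24.968794 = 0.231146 u
In SI units: 0.231146 u × 1.6605×10⁻²⁷ kg/u = 3.8382e-28 kg

3.84e-28 kg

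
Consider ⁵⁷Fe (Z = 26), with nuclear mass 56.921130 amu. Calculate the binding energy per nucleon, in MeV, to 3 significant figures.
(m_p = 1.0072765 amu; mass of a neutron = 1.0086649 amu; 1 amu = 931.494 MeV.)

8.77 MeV/nucleon

With 26 protons and 31 neutrons (A = 57):
Total constituent mass: 26 × 1.0072765 + 31 × 1.0086649 = 57.4578009 amu
Mass defect Δm = 57.4578009 − 56.921130 = 0.5366709 amu
Binding energy = Δm·c² = 0.5366709 × 931.494 MeV/amu = 499.906 MeV
Per nucleon: 499.906 / 57 = 8.770 MeV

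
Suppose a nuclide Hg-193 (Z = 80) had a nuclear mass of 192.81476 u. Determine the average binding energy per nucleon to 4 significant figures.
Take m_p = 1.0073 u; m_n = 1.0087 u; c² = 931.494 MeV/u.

8.457 MeV/nucleon

Total constituent mass: 80 × 1.0073 + 113 × 1.0087 = 194.5671 u
Mass defect Δm = 194.5671 − 192.81476 = 1.75234 u
Converting to energy: 1.75234 u × 931.494 MeV/u = 1632.29 MeV
BE/A = 1632.29 MeV / 193 = 8.457 MeV/nucleon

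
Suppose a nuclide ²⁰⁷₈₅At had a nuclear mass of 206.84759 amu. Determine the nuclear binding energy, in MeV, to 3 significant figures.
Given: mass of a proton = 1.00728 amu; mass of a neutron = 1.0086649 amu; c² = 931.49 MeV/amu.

1700 MeV

With 85 protons and 122 neutrons (A = 207):
Total constituent mass: 85 × 1.00728 + 122 × 1.0086649 = 208.6759178 amu
Mass defect Δm = 208.6759178 − 206.84759 = 1.8283278 amu
E_B = 1.8283278 × 931.49 = 1703.07 MeV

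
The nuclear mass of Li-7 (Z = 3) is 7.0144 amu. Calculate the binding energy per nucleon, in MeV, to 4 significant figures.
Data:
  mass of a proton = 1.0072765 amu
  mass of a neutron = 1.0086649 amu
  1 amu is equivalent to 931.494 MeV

5.601 MeV/nucleon

Z = 3, so N = A − Z = 7 − 3 = 4.
Mass of separated nucleons = 3(1.0072765) + 4(1.0086649) = 3.0218295 + 4.0346596 = 7.0564891 amu
The mass defect is 7.0564891 − 7.0144 = 0.0420891 amu.
E_B = 0.0420891 × 931.494 = 39.2057 MeV
BE/A = 39.2057 MeV / 7 = 5.601 MeV/nucleon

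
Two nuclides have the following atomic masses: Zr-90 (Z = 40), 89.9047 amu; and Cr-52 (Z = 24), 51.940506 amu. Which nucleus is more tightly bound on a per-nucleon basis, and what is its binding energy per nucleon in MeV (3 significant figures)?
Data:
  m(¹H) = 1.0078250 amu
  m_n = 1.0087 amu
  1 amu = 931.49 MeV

Zr-90: Σm = 40(1.0078250) + 50(1.0087) = 90.7480000 amu; Δm = 0.8433000 amu; E_B = 785.53 MeV; E_B/A = 8.728 MeV
Cr-52: Σm = 24(1.0078250) + 28(1.0087) = 52.4314000 amu; Δm = 0.4908940 amu; E_B = 457.263 MeV; E_B/A = 8.794 MeV
Cr-52 has the higher binding energy per nucleon, so it is the more tightly bound nucleus.

Cr-52; 8.79 MeV/nucleon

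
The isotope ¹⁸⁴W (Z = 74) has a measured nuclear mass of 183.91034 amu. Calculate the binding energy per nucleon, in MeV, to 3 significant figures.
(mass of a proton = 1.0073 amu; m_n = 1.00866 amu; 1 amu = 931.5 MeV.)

8.01 MeV/nucleon

With 74 protons and 110 neutrons (A = 184):
Σm = 74·m_p + 110·m_n = 74.5402 + 110.95260 = 185.49280 amu
The mass defect is 185.49280 − 183.91034 = 1.58246 amu.
Converting to energy: 1.58246 amu × 931.5 MeV/amu = 1474.06 MeV
BE/A = 1474.06 MeV / 184 = 8.011 MeV/nucleon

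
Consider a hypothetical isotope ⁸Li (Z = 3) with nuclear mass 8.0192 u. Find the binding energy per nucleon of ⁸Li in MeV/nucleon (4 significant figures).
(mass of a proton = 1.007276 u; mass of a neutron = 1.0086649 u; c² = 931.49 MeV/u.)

5.351 MeV/nucleon

Total constituent mass: 3 × 1.007276 + 5 × 1.0086649 = 8.0651525 u
Mass defect Δm = 8.0651525 − 8.0192 = 0.0459525 u
Converting to energy: 0.0459525 u × 931.49 MeV/u = 42.8043 MeV
BE/A = 42.8043 MeV / 8 = 5.351 MeV/nucleon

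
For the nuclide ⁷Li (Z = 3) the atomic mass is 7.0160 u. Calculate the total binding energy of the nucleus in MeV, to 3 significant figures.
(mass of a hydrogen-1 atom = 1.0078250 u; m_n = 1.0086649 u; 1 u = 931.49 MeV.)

39.2 MeV

Total constituent mass: 3 × 1.0078250 + 4 × 1.0086649 = 7.0581346 u
Mass defect Δm = 7.0581346 − 7.0160 = 0.0421346 u
Binding energy = Δm·c² = 0.0421346 × 931.49 MeV/u = 39.2480 MeV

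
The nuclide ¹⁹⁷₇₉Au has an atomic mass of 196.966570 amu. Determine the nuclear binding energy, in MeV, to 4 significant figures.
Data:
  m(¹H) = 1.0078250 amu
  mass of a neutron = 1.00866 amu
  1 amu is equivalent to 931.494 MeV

1559 MeV

Z = 79, so N = A − Z = 197 − 79 = 118.
Σm = 79·m(¹H) + 118·m_n = 79.6181750 + 119.02188 = 198.6400550 amu
The mass defect is 198.6400550 − 196.966570 = 1.6734850 amu.
E_B = 1.6734850 × 931.494 = 1558.84 MeV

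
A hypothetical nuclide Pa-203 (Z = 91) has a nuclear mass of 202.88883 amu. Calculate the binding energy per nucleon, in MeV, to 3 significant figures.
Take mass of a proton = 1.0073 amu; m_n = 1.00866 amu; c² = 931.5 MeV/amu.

8.01 MeV/nucleon

Z = 91, so N = A − Z = 203 − 91 = 112.
Σm = 91·m_p + 112·m_n = 91.6643 + 112.96992 = 204.63422 amu
The mass defect is 204.63422 − 202.88883 = 1.74539 amu.
E_B = 1.74539 × 931.5 = 1625.83 MeV
Per nucleon: 1625.83 / 203 = 8.009 MeV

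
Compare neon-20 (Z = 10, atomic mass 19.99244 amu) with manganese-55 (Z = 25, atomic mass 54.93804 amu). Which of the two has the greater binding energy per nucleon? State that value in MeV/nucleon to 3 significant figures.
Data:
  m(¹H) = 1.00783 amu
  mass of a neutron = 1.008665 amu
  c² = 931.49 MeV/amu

manganese-55; 8.77 MeV/nucleon

neon-20: Σm = 10(1.00783) + 10(1.008665) = 20.164950 amu; Δm = 0.172510 amu; E_B = 160.691 MeV; E_B/A = 8.0346 MeV
manganese-55: Σm = 25(1.00783) + 30(1.008665) = 55.455700 amu; Δm = 0.517660 amu; E_B = 482.20 MeV; E_B/A = 8.767 MeV
manganese-55 has the higher binding energy per nucleon, so it is the more tightly bound nucleus.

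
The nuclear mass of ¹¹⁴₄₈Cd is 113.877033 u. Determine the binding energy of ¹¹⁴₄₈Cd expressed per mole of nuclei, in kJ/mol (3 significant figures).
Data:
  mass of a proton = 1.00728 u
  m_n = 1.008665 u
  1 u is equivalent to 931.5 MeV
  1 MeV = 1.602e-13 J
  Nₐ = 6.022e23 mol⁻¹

9.38e+10 kJ/mol

Z = 48, so N = A − Z = 114 − 48 = 66.
Total constituent mass: 48 × 1.00728 + 66 × 1.008665 = 114.921330 u
The mass defect is 114.921330 − 113.877033 = 1.044297 u.
Converting to energy: 1.044297 u × 931.5 MeV/u = 972.763 MeV
Per nucleus in joules: 972.763 MeV × 1.602e-13 J/MeV = 1.5584e-10 J
Per mole: 1.5584e-10 J × 6.022e23 mol⁻¹ = 9.3847e+13 J/mol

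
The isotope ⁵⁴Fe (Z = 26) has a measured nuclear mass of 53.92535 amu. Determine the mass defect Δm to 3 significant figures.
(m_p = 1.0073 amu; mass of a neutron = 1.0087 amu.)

Z = 26, so N = A − Z = 54 − 26 = 28.
Mass of separated nucleons = 26(1.0073) + 28(1.0087) = 26.1898 + 28.2436 = 54.4334 amu
The mass defect is 54.4334 − 53.92535 = 0.50805 amu.

0.508 amu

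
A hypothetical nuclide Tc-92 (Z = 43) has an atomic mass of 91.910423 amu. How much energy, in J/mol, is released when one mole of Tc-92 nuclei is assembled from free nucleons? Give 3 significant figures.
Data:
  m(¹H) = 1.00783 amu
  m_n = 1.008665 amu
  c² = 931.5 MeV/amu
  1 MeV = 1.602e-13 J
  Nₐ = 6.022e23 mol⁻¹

With 43 protons and 49 neutrons (A = 92):
Σm = 43·m(¹H) + 49·m_n = 43.33669 + 49.424585 = 92.761275 amu
The mass defect is 92.761275 − 91.910423 = 0.850852 amu.
Converting to energy: 0.850852 amu × 931.5 MeV/amu = 792.569 MeV
Per nucleus in joules: 792.569 MeV × 1.602e-13 J/MeV = 1.2697e-10 J
Per mole: 1.2697e-10 J × 6.022e23 mol⁻¹ = 7.6461e+13 J/mol

7.65e+13 J/mol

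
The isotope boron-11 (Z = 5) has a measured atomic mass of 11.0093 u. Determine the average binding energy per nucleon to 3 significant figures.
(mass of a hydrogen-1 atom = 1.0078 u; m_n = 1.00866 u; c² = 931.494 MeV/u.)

6.92 MeV/nucleon

With 5 protons and 6 neutrons (A = 11):
Σm = 5·m(¹H) + 6·m_n = 5.0390 + 6.05196 = 11.09096 u
Mass defect Δm = 11.09096 − 11.0093 = 0.08166 u
Converting to energy: 0.08166 u × 931.494 MeV/u = 76.0658 MeV
BE/A = 76.0658 MeV / 11 = 6.915 MeV/nucleon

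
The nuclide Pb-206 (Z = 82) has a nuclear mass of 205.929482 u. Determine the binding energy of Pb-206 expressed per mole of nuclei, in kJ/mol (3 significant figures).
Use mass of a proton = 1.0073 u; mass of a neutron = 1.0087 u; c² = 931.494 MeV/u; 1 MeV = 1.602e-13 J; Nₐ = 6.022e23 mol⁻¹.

1.57e+11 kJ/mol

Z = 82, so N = A − Z = 206 − 82 = 124.
Total constituent mass: 82 × 1.0073 + 124 × 1.0087 = 207.6774 u
Δm = 207.6774 − 205.929482 = 1.747918 u
Converting to energy: 1.747918 u × 931.494 MeV/u = 1628.18 MeV
Per nucleus in joules: 1628.18 MeV × 1.602e-13 J/MeV = 2.6083e-10 J
Per mole: 2.6083e-10 J × 6.022e23 mol⁻¹ = 1.5707e+14 J/mol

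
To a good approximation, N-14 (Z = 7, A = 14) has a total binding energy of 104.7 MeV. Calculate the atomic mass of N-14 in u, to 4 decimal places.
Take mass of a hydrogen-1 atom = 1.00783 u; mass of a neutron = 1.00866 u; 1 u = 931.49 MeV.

14.0030 u

Mass defect = 104.7 MeV / (931.49 MeV/u) = 0.112401 u
Constituent mass = 7(1.00783) + 7(1.00866) = 14.11543 u
Atomic mass = 14.11543 − 0.112401 = 14.003029 u ≈ 14.0030 u (to 4 decimal places)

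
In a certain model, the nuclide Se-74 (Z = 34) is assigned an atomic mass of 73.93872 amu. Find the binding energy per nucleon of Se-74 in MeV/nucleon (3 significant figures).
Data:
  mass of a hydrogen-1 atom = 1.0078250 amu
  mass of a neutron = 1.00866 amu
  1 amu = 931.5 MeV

8.48 MeV/nucleon

Z = 34, so N = A − Z = 74 − 34 = 40.
Mass of separated nucleons = 34(1.0078250) + 40(1.00866) = 34.2660500 + 40.34640 = 74.6124500 amu
Δm = 74.6124500 − 73.93872 = 0.6737300 amu
Converting to energy: 0.6737300 amu × 931.5 MeV/amu = 627.579 MeV
Dividing by A = 74 gives 8.481 MeV per nucleon.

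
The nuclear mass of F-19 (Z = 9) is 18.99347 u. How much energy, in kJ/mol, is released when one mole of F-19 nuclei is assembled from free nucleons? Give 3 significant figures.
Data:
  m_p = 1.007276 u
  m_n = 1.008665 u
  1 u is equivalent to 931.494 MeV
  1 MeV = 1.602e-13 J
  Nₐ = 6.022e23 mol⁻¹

Z = 9, so N = A − Z = 19 − 9 = 10.
Total constituent mass: 9 × 1.007276 + 10 × 1.008665 = 19.152134 u
Mass defect Δm = 19.152134 − 18.99347 = 0.158664 u
Converting to energy: 0.158664 u × 931.494 MeV/u = 147.795 MeV
Per nucleus in joules: 147.795 MeV × 1.602e-13 J/MeV = 2.3677e-11 J
Per mole: 2.3677e-11 J × 6.022e23 mol⁻¹ = 1.4258e+13 J/mol

1.43e+10 kJ/mol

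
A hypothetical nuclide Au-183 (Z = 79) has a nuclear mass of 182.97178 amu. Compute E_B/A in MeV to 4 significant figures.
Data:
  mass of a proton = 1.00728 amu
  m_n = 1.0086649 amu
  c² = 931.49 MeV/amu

With 79 protons and 104 neutrons (A = 183):
Σm = 79·m_p + 104·m_n = 79.57512 + 104.9011496 = 184.4762696 amu
Mass defect Δm = 184.4762696 − 182.97178 = 1.5044896 amu
E_B = 1.5044896 × 931.49 = 1401.42 MeV
Per nucleon: 1401.42 / 183 = 7.658 MeV

7.658 MeV/nucleon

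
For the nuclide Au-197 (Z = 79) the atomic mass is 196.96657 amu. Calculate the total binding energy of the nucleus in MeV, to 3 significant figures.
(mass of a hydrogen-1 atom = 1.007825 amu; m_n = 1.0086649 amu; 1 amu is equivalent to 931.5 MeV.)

The nucleus contains 79 protons and 197 − 79 = 118 neutrons.
Total constituent mass: 79 × 1.007825 + 118 × 1.0086649 = 198.6406332 amu
Δm = 198.6406332 − 196.96657 = 1.6740632 amu
Binding energy = Δm·c² = 1.6740632 × 931.5 MeV/amu = 1559.39 MeV

1560 MeV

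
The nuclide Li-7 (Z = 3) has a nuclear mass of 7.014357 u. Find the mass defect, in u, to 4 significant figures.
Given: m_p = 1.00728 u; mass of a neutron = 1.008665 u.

The nucleus contains 3 protons and 7 − 3 = 4 neutrons.
Mass of separated nucleons = 3(1.00728) + 4(1.008665) = 3.02184 + 4.034660 = 7.056500 u
Δm = 7.056500 − 7.014357 = 0.042143 u

0.04214 u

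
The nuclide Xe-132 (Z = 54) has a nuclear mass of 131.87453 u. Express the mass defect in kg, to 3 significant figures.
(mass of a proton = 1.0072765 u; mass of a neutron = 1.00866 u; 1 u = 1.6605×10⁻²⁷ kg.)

1.98e-27 kg

Z = 54, so N = A − Z = 132 − 54 = 78.
Mass of separated nucleons = 54(1.0072765) + 78(1.00866) = 54.3929310 + 78.67548 = 133.0684110 u
Δm = 133.0684110 − 131.87453 = 1.1938810 u
In SI units: 1.1938810 u × 1.6605×10⁻²⁷ kg/u = 1.9824e-27 kg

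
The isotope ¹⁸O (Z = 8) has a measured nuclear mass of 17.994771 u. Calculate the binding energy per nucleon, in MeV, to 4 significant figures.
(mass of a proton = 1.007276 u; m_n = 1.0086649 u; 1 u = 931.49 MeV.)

Mass of separated nucleons = 8(1.007276) + 10(1.0086649) = 8.058208 + 10.0866490 = 18.1448570 u
Δm = 18.1448570 − 17.994771 = 0.1500860 u
E_B = 0.1500860 × 931.49 = 139.804 MeV
BE/A = 139.804 MeV / 18 = 7.767 MeV/nucleon

7.767 MeV/nucleon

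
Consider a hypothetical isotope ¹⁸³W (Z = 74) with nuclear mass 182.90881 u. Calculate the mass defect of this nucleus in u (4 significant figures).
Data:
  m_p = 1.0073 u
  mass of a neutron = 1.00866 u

1.575 u

Total constituent mass: 74 × 1.0073 + 109 × 1.00866 = 184.48414 u
The mass defect is 184.48414 − 182.90881 = 1.57533 u.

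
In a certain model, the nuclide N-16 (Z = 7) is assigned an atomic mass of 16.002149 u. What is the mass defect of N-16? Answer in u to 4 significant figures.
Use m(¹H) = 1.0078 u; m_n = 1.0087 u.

Mass of separated nucleons = 7(1.0078) + 9(1.0087) = 7.0546 + 9.0783 = 16.1329 u
Mass defect Δm = 16.1329 − 16.002149 = 0.130751 u

0.1308 u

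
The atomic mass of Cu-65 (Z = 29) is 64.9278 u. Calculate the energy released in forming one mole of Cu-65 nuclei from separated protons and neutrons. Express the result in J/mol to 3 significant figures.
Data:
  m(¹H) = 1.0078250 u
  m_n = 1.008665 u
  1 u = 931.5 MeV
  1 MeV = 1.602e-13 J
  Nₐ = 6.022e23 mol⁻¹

Mass of separated nucleons = 29(1.0078250) + 36(1.008665) = 29.2269250 + 36.311940 = 65.5388650 u
The mass defect is 65.5388650 − 64.9278 = 0.6110650 u.
Converting to energy: 0.6110650 u × 931.5 MeV/u = 569.207 MeV
Per nucleus in joules: 569.207 MeV × 1.602e-13 J/MeV = 9.1187e-11 J
Per mole: 9.1187e-11 J × 6.022e23 mol⁻¹ = 5.4913e+13 J/mol

5.49e+13 J/mol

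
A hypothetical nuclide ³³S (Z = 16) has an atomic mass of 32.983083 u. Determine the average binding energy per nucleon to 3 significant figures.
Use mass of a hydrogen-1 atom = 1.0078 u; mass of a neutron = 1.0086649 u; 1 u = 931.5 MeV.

8.16 MeV/nucleon

Z = 16, so N = A − Z = 33 − 16 = 17.
Total constituent mass: 16 × 1.0078 + 17 × 1.0086649 = 33.2721033 u
Mass defect Δm = 33.2721033 − 32.983083 = 0.2890203 u
Converting to energy: 0.2890203 u × 931.5 MeV/u = 269.222 MeV
BE/A = 269.222 MeV / 33 = 8.158 MeV/nucleon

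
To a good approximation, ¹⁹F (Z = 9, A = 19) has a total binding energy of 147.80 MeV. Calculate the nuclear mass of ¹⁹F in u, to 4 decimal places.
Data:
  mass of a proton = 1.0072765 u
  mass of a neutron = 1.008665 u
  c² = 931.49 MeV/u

18.9935 u

Mass defect = 147.80 MeV / (931.49 MeV/u) = 0.158671 u
Constituent mass = 9(1.0072765) + 10(1.008665) = 19.1521385 u
Nuclear mass = 19.1521385 − 0.158671 = 18.9934675 u ≈ 18.9935 u (to 4 decimal places)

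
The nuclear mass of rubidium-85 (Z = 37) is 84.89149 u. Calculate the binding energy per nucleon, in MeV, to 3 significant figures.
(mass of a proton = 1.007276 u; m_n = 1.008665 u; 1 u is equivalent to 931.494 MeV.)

Σm = 37·m_p + 48·m_n = 37.269212 + 48.415920 = 85.685132 u
The mass defect is 85.685132 − 84.89149 = 0.793642 u.
Binding energy = Δm·c² = 0.793642 × 931.494 MeV/u = 739.273 MeV
BE/A = 739.273 MeV / 85 = 8.697 MeV/nucleon

8.70 MeV/nucleon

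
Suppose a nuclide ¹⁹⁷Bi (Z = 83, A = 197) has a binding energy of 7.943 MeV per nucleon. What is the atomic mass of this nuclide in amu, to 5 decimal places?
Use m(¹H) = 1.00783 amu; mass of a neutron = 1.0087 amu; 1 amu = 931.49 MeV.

Total binding energy = 197 × 7.943 = 1564.771 MeV
Mass defect = 1564.771 MeV / (931.49 MeV/amu) = 1.6798581 amu
Constituent mass = 83(1.00783) + 114(1.0087) = 198.64169 amu
Atomic mass = 198.64169 − 1.6798581 = 196.9618319 amu ≈ 196.96183 amu (to 5 decimal places)

196.96183 amu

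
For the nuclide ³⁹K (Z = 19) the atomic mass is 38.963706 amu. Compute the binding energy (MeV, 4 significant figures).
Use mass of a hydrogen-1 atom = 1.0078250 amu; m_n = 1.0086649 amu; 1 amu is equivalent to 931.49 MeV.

333.7 MeV

Z = 19, so N = A − Z = 39 − 19 = 20.
Σm = 19·m(¹H) + 20·m_n = 19.1486750 + 20.1732980 = 39.3219730 amu
Mass defect Δm = 39.3219730 − 38.963706 = 0.3582670 amu
E_B = 0.3582670 × 931.49 = 333.722 MeV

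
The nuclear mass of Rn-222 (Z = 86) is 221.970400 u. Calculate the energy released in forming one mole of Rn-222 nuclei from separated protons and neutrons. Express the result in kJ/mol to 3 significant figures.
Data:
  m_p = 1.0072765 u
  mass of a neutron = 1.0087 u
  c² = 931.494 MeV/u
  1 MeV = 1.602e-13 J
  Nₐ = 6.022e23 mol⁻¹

1.65e+11 kJ/mol

Total constituent mass: 86 × 1.0072765 + 136 × 1.0087 = 223.8089790 u
The mass defect is 223.8089790 − 221.970400 = 1.8385790 u.
Converting to energy: 1.8385790 u × 931.494 MeV/u = 1712.63 MeV
Per nucleus in joules: 1712.63 MeV × 1.602e-13 J/MeV = 2.7436e-10 J
Per mole: 2.7436e-10 J × 6.022e23 mol⁻¹ = 1.6522e+14 J/mol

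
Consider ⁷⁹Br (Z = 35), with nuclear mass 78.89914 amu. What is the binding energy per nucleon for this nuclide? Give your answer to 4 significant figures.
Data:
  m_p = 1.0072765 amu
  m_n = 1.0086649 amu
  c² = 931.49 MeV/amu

Σm = 35·m_p + 44·m_n = 35.2546775 + 44.3812556 = 79.6359331 amu
The mass defect is 79.6359331 − 78.89914 = 0.7367931 amu.
Binding energy = Δm·c² = 0.7367931 × 931.49 MeV/amu = 686.315 MeV
Per nucleon: 686.315 / 79 = 8.688 MeV

8.688 MeV/nucleon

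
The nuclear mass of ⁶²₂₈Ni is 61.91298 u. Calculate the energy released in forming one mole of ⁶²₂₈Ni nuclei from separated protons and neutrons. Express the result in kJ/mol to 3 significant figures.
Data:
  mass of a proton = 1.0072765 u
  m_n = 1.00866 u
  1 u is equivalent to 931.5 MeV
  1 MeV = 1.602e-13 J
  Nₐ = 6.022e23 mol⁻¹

Z = 28, so N = A − Z = 62 − 28 = 34.
Total constituent mass: 28 × 1.0072765 + 34 × 1.00866 = 62.4981820 u
Δm = 62.4981820 − 61.91298 = 0.5852020 u
Converting to energy: 0.5852020 u × 931.5 MeV/u = 545.116 MeV
Per nucleus in joules: 545.116 MeV × 1.602e-13 J/MeV = 8.7328e-11 J
Per mole: 8.7328e-11 J × 6.022e23 mol⁻¹ = 5.2589e+13 J/mol

5.26e+10 kJ/mol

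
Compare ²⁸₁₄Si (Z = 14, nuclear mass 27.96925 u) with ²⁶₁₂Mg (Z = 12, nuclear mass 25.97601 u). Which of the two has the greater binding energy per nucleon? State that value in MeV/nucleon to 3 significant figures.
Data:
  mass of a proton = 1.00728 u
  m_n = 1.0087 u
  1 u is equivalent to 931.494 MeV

²⁸₁₄Si: Σm = 14(1.00728) + 14(1.0087) = 28.22372 u; Δm = 0.25447 u; E_B = 237.04 MeV; E_B/A = 8.466 MeV
²⁶₁₂Mg: Σm = 12(1.00728) + 14(1.0087) = 26.20916 u; Δm = 0.23315 u; E_B = 217.18 MeV; E_B/A = 8.353 MeV
²⁸₁₄Si has the higher binding energy per nucleon, so it is the more tightly bound nucleus.

²⁸₁₄Si; 8.47 MeV/nucleon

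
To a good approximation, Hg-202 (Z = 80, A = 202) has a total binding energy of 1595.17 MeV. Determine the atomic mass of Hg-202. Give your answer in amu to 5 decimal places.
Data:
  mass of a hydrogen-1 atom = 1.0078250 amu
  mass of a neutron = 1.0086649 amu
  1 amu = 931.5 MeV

201.97064 amu

Mass defect = 1595.17 MeV / (931.5 MeV/amu) = 1.7124745 amu
Constituent mass = 80(1.0078250) + 122(1.0086649) = 203.6831178 amu
Atomic mass = 203.6831178 − 1.7124745 = 201.9706433 amu ≈ 201.97064 amu (to 5 decimal places)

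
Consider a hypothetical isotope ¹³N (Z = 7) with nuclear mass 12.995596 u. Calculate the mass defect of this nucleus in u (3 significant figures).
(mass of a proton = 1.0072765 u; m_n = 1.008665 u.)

0.107 u

With 7 protons and 6 neutrons (A = 13):
Σm = 7·m_p + 6·m_n = 7.0509355 + 6.051990 = 13.1029255 u
Mass defect Δm = 13.1029255 − 12.995596 = 0.1073295 u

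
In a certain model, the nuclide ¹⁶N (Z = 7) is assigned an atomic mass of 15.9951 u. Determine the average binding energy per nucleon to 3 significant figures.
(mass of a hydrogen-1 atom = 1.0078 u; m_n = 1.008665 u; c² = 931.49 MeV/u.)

The nucleus contains 7 protons and 16 − 7 = 9 neutrons.
Mass of separated nucleons = 7(1.0078) + 9(1.008665) = 7.0546 + 9.077985 = 16.132585 u
The mass defect is 16.132585 − 15.9951 = 0.137485 u.
E_B = 0.137485 × 931.49 = 128.066 MeV
Dividing by A = 16 gives 8.004 MeV per nucleon.

8.00 MeV/nucleon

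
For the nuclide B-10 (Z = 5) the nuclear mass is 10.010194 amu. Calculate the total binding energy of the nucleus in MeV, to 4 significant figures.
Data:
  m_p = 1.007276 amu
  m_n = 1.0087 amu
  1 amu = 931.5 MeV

Σm = 5·m_p + 5·m_n = 5.036380 + 5.0435 = 10.079880 amu
Mass defect Δm = 10.079880 − 10.010194 = 0.069686 amu
Binding energy = Δm·c² = 0.069686 × 931.5 MeV/amu = 64.9125 MeV

64.91 MeV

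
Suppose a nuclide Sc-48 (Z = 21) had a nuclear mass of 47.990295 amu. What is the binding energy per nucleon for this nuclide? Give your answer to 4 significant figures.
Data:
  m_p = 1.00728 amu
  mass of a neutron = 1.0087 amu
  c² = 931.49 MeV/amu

7.714 MeV/nucleon

Z = 21, so N = A − Z = 48 − 21 = 27.
Σm = 21·m_p + 27·m_n = 21.15288 + 27.2349 = 48.38778 amu
The mass defect is 48.38778 − 47.990295 = 0.397485 amu.
Converting to energy: 0.397485 amu × 931.49 MeV/amu = 370.253 MeV
Per nucleon: 370.253 / 48 = 7.714 MeV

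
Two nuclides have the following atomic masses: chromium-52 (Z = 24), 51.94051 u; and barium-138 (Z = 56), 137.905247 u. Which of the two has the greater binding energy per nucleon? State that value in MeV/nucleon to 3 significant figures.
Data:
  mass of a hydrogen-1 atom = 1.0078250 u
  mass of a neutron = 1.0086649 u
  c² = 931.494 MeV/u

chromium-52: Σm = 24(1.0078250) + 28(1.0086649) = 52.4304172 u; Δm = 0.4899072 u; E_B = 456.35 MeV; E_B/A = 8.776 MeV
barium-138: Σm = 56(1.0078250) + 82(1.0086649) = 139.1487218 u; Δm = 1.2434748 u; E_B = 1158.3 MeV; E_B/A = 8.393 MeV
chromium-52 has the higher binding energy per nucleon, so it is the more tightly bound nucleus.

chromium-52; 8.78 MeV/nucleon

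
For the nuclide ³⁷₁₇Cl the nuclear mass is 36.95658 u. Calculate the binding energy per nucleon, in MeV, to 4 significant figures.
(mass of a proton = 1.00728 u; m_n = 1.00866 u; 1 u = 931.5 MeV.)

8.569 MeV/nucleon

Z = 17, so N = A − Z = 37 − 17 = 20.
Σm = 17·m_p + 20·m_n = 17.12376 + 20.17320 = 37.29696 u
The mass defect is 37.29696 − 36.95658 = 0.34038 u.
E_B = 0.34038 × 931.5 = 317.064 MeV
BE/A = 317.064 MeV / 37 = 8.569 MeV/nucleon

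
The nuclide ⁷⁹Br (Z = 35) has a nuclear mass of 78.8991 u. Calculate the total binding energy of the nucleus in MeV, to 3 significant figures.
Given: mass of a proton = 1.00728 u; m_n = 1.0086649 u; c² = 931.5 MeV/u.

The nucleus contains 35 protons and 79 − 35 = 44 neutrons.
Total constituent mass: 35 × 1.00728 + 44 × 1.0086649 = 79.6360556 u
The mass defect is 79.6360556 − 78.8991 = 0.7369556 u.
Binding energy = Δm·c² = 0.7369556 × 931.5 MeV/u = 686.474 MeV

686 MeV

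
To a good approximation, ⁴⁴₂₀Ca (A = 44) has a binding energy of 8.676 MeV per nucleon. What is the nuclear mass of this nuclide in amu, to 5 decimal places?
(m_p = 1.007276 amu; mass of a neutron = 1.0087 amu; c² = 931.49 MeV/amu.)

Total binding energy = 44 × 8.676 = 381.744 MeV
Mass defect = 381.744 MeV / (931.49 MeV/amu) = 0.4098208 amu
Constituent mass = 20(1.007276) + 24(1.0087) = 44.354320 amu
Nuclear mass = 44.354320 − 0.4098208 = 43.9444992 amu ≈ 43.94450 amu (to 5 decimal places)

43.94450 amu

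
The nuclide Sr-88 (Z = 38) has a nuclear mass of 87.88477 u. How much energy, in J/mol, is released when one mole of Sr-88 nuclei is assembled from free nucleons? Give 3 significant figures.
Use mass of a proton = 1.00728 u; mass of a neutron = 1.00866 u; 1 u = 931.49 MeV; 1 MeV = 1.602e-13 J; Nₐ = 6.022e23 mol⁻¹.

7.41e+13 J/mol

With 38 protons and 50 neutrons (A = 88):
Total constituent mass: 38 × 1.00728 + 50 × 1.00866 = 88.70964 u
The mass defect is 88.70964 − 87.88477 = 0.82487 u.
Converting to energy: 0.82487 u × 931.49 MeV/u = 768.358 MeV
Per nucleus in joules: 768.358 MeV × 1.602e-13 J/MeV = 1.2309e-10 J
Per mole: 1.2309e-10 J × 6.022e23 mol⁻¹ = 7.4125e+13 J/mol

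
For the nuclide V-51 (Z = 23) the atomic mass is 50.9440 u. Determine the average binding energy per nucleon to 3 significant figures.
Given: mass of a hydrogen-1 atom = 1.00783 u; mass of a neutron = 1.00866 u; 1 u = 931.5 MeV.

The nucleus contains 23 protons and 51 − 23 = 28 neutrons.
Mass of separated nucleons = 23(1.00783) + 28(1.00866) = 23.18009 + 28.24248 = 51.42257 u
The mass defect is 51.42257 − 50.9440 = 0.47857 u.
E_B = 0.47857 × 931.5 = 445.788 MeV
BE/A = 445.788 MeV / 51 = 8.741 MeV/nucleon

8.74 MeV/nucleon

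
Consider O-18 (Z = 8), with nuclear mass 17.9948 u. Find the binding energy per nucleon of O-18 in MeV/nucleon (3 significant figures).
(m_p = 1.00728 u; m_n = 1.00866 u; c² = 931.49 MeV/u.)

Total constituent mass: 8 × 1.00728 + 10 × 1.00866 = 18.14484 u
Δm = 18.14484 − 17.9948 = 0.15004 u
Binding energy = Δm·c² = 0.15004 × 931.49 MeV/u = 139.7608 MeV
Dividing by A = 18 gives 7.764 MeV per nucleon.

7.76 MeV/nucleon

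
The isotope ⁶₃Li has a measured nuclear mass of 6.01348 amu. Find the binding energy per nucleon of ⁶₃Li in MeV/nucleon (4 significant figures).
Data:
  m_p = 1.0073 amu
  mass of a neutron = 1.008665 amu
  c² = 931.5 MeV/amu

Total constituent mass: 3 × 1.0073 + 3 × 1.008665 = 6.047895 amu
Δm = 6.047895 − 6.01348 = 0.034415 amu
Converting to energy: 0.034415 amu × 931.5 MeV/amu = 32.0576 MeV
Per nucleon: 32.0576 / 6 = 5.343 MeV

5.343 MeV/nucleon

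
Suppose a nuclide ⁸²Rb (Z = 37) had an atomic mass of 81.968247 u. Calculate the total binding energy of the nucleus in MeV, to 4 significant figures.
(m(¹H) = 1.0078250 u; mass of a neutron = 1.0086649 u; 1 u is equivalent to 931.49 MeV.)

With 37 protons and 45 neutrons (A = 82):
Total constituent mass: 37 × 1.0078250 + 45 × 1.0086649 = 82.6794455 u
Mass defect Δm = 82.6794455 − 81.968247 = 0.7111985 u
Binding energy = Δm·c² = 0.7111985 × 931.49 MeV/u = 662.474 MeV

662.5 MeV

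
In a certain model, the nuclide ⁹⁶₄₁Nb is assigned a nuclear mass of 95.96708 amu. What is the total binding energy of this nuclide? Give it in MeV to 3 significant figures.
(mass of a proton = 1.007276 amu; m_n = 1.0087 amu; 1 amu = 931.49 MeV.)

754 MeV

With 41 protons and 55 neutrons (A = 96):
Total constituent mass: 41 × 1.007276 + 55 × 1.0087 = 96.776816 amu
Δm = 96.776816 − 95.96708 = 0.809736 amu
Binding energy = Δm·c² = 0.809736 × 931.49 MeV/amu = 754.261 MeV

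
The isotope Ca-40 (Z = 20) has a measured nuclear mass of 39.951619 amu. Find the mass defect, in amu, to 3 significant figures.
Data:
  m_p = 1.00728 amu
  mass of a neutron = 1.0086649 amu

0.367 amu

Total constituent mass: 20 × 1.00728 + 20 × 1.0086649 = 40.3188980 amu
The mass defect is 40.3188980 − 39.951619 = 0.3672790 amu.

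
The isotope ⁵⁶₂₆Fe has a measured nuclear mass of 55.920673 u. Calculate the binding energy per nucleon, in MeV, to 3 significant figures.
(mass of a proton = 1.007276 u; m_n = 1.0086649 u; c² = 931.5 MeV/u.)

8.79 MeV/nucleon

Total constituent mass: 26 × 1.007276 + 30 × 1.0086649 = 56.4491230 u
Mass defect Δm = 56.4491230 − 55.920673 = 0.5284500 u
Converting to energy: 0.5284500 u × 931.5 MeV/u = 492.251 MeV
Per nucleon: 492.251 / 56 = 8.790 MeV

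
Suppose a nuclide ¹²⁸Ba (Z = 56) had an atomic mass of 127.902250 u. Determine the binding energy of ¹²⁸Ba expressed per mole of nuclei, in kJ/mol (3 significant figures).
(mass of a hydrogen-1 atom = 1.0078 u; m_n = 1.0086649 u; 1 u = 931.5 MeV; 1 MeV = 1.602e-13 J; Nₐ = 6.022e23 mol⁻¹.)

Z = 56, so N = A − Z = 128 − 56 = 72.
Σm = 56·m(¹H) + 72·m_n = 56.4368 + 72.6238728 = 129.0606728 u
Mass defect Δm = 129.0606728 − 127.902250 = 1.1584228 u
Converting to energy: 1.1584228 u × 931.5 MeV/u = 1079.07 MeV
Per nucleus in joules: 1079.07 MeV × 1.602e-13 J/MeV = 1.7287e-10 J
Per mole: 1.7287e-10 J × 6.022e23 mol⁻¹ = 1.0410e+14 J/mol

1.04e+11 kJ/mol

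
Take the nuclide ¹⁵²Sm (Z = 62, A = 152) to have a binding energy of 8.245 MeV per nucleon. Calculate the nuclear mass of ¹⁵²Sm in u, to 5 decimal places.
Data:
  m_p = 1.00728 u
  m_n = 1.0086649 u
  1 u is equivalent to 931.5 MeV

151.88580 u

Total binding energy = 152 × 8.245 = 1253.240 MeV
Mass defect = 1253.240 MeV / (931.5 MeV/u) = 1.3453999 u
Constituent mass = 62(1.00728) + 90(1.0086649) = 153.2312010 u
Nuclear mass = 153.2312010 − 1.3453999 = 151.8858011 u ≈ 151.88580 u (to 5 decimal places)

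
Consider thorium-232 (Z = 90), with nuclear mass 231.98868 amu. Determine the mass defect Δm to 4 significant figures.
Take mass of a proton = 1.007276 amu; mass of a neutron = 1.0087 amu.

1.902 amu

Z = 90, so N = A − Z = 232 − 90 = 142.
Mass of separated nucleons = 90(1.007276) + 142(1.0087) = 90.654840 + 143.2354 = 233.890240 amu
The mass defect is 233.890240 − 231.98868 = 1.901560 amu.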